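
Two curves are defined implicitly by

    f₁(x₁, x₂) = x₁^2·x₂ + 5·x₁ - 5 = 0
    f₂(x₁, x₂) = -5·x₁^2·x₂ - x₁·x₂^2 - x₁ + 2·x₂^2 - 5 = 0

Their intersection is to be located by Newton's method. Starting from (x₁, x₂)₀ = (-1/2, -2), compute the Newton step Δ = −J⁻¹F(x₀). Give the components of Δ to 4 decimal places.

(1.1733, -0.8533)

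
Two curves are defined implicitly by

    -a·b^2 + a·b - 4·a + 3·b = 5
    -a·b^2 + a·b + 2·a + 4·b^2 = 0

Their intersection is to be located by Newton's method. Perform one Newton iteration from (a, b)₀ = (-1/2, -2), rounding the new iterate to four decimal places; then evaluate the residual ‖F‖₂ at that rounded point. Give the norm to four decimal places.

3.4889

At (-1/2, -2): F = (-6.0000, 18.0000).
Jacobian J = [[-b^2 + b - 4, -2·a·b + a + 3], [-b^2 + b + 2, -2·a·b + a + 8·b]].
At the point, J = [[-10.0000, 0.5000], [-4.0000, -18.5000]] (det J = 187.0000).
Solving J·Δ = −F gives Δ = (-0.5455, 1.0909).
Then the next iterate is (a, b)₁ = (-1.0455, -0.9091).
Re-evaluating at (-1.0455, -0.9091): F = (-1.730769, 3.029382), so ‖F‖₂ = 3.4889.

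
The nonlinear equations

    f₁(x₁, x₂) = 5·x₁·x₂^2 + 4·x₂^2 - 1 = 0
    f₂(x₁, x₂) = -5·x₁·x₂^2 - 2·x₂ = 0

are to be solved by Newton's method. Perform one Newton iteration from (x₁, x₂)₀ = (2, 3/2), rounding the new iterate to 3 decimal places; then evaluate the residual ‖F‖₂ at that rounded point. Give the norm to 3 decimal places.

11.731

At (2, 3/2): F = (30.500, -25.500).
Jacobian J = [[5·x₂^2, 10·x₁·x₂ + 8·x₂], [-5·x₂^2, -10·x₁·x₂ - 2]].
At the point, J = [[11.250, 42.000], [-11.250, -32.000]] (det J = 112.500).
Solving J·Δ = −F gives Δ = (-0.844, -0.500).
Then the next iterate is (x₁, x₂)₁ = (1.156, 1.000).
Re-evaluating at (1.156, 1.000): F = (8.780, -7.780), so ‖F‖₂ = 11.731.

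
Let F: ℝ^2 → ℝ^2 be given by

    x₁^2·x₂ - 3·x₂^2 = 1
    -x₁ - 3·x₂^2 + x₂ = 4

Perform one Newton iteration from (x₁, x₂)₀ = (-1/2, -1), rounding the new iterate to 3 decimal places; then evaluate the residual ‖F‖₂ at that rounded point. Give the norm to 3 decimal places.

2.744

At (-1/2, -1): F = (-4.250, -7.500).
Jacobian J = [[2·x₁·x₂, x₁^2 - 6·x₂], [-1, -6·x₂ + 1]].
At the point, J = [[1.000, 6.250], [-1.000, 7.000]] (det J = 13.250).
Solving J·Δ = −F gives Δ = (-1.292, 0.887).
Then the next iterate is (x₁, x₂)₁ = (-1.792, -0.113).
Re-evaluating at (-1.792, -0.113): F = (-1.40118, -2.35931), so ‖F‖₂ = 2.744.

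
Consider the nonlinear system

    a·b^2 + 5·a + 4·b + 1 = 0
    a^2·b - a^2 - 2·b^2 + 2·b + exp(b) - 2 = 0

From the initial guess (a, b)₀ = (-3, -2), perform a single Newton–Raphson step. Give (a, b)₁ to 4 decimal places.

At (-3, -2): F = (-34.0000, -40.864665).
Jacobian J = [[b^2 + 5, 2·a·b + 4], [2·a·b - 2·a, a^2 - 4·b + exp(b) + 2]].
At the point, J = [[9.0000, 16.0000], [18.0000, 19.135335]] (det J = -115.781982).
Solving J·Δ = −F gives Δ = (0.0279, 2.1093).
Then the next iterate is (a, b)₁ = (-2.9721, 0.1093).

(-2.9721, 0.1093)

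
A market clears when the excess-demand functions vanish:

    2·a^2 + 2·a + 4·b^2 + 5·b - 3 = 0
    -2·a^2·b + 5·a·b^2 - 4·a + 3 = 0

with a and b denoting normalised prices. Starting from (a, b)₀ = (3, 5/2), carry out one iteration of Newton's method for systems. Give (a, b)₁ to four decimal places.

(0.2994, 1.6723)

At (3, 5/2): F = (58.5000, 39.7500).
Jacobian J = [[4·a + 2, 8·b + 5], [-4·a·b + 5·b^2 - 4, -2·a^2 + 10·a·b]].
At the point, J = [[14.0000, 25.0000], [-2.7500, 57.0000]] (det J = 866.7500).
Solving J·Δ = −F gives Δ = (-2.7006, -0.8277).
Then the next iterate is (a, b)₁ = (0.2994, 1.6723).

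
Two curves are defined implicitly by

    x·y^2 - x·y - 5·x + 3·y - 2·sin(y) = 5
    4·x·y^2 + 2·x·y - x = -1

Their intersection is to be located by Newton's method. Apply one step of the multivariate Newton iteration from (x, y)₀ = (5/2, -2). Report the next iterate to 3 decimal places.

(-5.469, -3.690)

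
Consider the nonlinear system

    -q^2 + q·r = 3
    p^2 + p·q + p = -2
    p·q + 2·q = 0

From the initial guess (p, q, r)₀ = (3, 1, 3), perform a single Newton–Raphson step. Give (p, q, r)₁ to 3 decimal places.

At (3, 1, 3): F = (-1.000, 17.000, 5.000).
Jacobian J = [[0, -2·q + r, q], [2·p + q + 1, p, 0], [q, p + 2, 0]].
At the point, J = [[0.000, 1.000, 1.000], [8.000, 3.000, 0.000], [1.000, 5.000, 0.000]] (det J = 37.000).
Solving J·Δ = −F gives Δ = (-1.892, -0.622, 1.622).
Then the next iterate is (p, q, r)₁ = (1.108, 0.378, 4.622).

(1.108, 0.378, 4.622)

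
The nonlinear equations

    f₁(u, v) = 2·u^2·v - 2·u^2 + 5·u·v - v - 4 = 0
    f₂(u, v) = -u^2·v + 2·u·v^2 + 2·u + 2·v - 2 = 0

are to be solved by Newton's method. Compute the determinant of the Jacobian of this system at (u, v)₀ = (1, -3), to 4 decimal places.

185.0000

J = [[4·u·v - 4·u + 5·v, 2·u^2 + 5·u - 1], [-2·u·v + 2·v^2 + 2, -u^2 + 4·u·v + 2]].
At the point, J = [[-31.0000, 6.0000], [26.0000, -11.0000]].
det J = 185.0000.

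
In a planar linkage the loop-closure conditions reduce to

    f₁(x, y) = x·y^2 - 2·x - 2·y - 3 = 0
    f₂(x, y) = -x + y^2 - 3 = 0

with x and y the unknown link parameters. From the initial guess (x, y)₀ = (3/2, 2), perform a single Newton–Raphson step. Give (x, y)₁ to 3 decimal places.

(2.667, 2.417)

At (3/2, 2): F = (-4.000, -0.500).
Jacobian J = [[y^2 - 2, 2·x·y - 2], [-1, 2·y]].
At the point, J = [[2.000, 4.000], [-1.000, 4.000]] (det J = 12.000).
Solving J·Δ = −F gives Δ = (1.167, 0.417).
Then the next iterate is (x, y)₁ = (2.667, 2.417).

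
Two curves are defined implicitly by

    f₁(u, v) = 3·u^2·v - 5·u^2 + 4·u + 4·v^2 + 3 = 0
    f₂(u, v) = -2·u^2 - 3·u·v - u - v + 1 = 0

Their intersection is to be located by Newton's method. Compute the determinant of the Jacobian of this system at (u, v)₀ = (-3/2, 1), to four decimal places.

J = [[6·u·v - 10·u + 4, 3·u^2 + 8·v], [-4·u - 3·v - 1, -3·u - 1]].
At the point, J = [[10.0000, 14.7500], [2.0000, 3.5000]].
det J = 5.5000.

5.5000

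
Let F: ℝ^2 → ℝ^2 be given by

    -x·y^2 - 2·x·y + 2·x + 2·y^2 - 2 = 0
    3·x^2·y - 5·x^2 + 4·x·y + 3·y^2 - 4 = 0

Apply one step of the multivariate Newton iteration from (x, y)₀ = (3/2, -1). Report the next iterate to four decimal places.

At (3/2, -1): F = (4.5000, -25.0000).
Jacobian J = [[-y^2 - 2·y + 2, -2·x·y - 2·x + 4·y], [6·x·y - 10·x + 4·y, 3·x^2 + 4·x + 6·y]].
At the point, J = [[3.0000, -4.0000], [-28.0000, 6.7500]] (det J = -91.7500).
Solving J·Δ = −F gives Δ = (-0.7589, 0.5559).
Then the next iterate is (x, y)₁ = (0.7411, -0.4441).

(0.7411, -0.4441)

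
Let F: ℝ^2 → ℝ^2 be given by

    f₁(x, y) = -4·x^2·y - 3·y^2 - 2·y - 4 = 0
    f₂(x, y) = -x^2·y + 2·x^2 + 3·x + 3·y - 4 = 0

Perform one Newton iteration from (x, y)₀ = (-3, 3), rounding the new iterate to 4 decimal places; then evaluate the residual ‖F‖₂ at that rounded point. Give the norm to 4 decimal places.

At (-3, 3): F = (-145.0000, -13.0000).
Jacobian J = [[-8·x·y, -4·x^2 - 6·y - 2], [-2·x·y + 4·x + 3, -x^2 + 3]].
At the point, J = [[72.0000, -56.0000], [9.0000, -6.0000]] (det J = 72.0000).
Solving J·Δ = −F gives Δ = (-1.9722, -5.1250).
Then the next iterate is (x, y)₁ = (-4.9722, -2.1250).
Re-evaluating at (-4.9722, -2.1250): F = (196.846694, 76.689838), so ‖F‖₂ = 211.2580.

211.2580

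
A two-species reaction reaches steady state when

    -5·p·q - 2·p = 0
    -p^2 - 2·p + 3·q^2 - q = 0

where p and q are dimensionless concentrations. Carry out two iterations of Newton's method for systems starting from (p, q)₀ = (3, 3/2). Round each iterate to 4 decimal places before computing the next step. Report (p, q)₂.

(0.2773, 0.5018)

At (3, 3/2): F = (-28.5000, -9.7500).
Jacobian J = [[-5·q - 2, -5·p], [-2·p - 2, 6·q - 1]].
At the point, J = [[-9.5000, -15.0000], [-8.0000, 8.0000]] (det J = -196.0000).
Solving J·Δ = −F gives Δ = (-1.9094, -0.6907).
Then the next iterate is (p, q)₁ = (1.0906, 0.8093).
Round to (1.0906, 0.8093) and repeat: F = (-6.594313, -2.215009), J = [[-6.0465, -5.4530], [-4.1812, 3.8558]].
Δ = (-0.8133, -0.3075), so (p, q)₂ = (0.2773, 0.5018).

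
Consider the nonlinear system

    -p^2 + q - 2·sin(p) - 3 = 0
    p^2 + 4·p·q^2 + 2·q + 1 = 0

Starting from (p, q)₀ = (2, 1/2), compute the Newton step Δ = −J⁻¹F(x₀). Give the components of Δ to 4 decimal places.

(-2.4862, 0.4431)

At (2, 1/2): F = (-8.318595, 8.0000).
Jacobian J = [[-2·p - 2·cos(p), 1], [2·p + 4·q^2, 8·p·q + 2]].
At the point, J = [[-3.167706, 1.0000], [5.0000, 10.0000]] (det J = -36.677063).
Solving J·Δ = −F gives Δ = (-2.4862, 0.4431).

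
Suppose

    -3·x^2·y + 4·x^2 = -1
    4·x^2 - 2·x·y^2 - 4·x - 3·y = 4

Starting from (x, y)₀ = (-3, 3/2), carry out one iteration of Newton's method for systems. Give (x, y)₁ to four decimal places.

At (-3, 3/2): F = (-3.5000, 53.0000).
Jacobian J = [[-6·x·y + 8·x, -3·x^2], [8·x - 2·y^2 - 4, -4·x·y - 3]].
At the point, J = [[3.0000, -27.0000], [-32.5000, 15.0000]] (det J = -832.5000).
Solving J·Δ = −F gives Δ = (1.6559, 0.0544).
Then the next iterate is (x, y)₁ = (-1.3441, 1.5544).

(-1.3441, 1.5544)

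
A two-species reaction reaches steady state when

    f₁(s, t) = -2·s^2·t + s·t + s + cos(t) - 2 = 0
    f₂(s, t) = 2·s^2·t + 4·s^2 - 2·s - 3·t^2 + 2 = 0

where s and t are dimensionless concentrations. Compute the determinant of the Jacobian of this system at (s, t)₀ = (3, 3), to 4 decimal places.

878.1850

J = [[-4·s·t + t + 1, -2·s^2 + s - sin(t)], [4·s·t + 8·s - 2, 2·s^2 - 6·t]].
At the point, J = [[-32.0000, -15.141120], [58.0000, 0.0000]].
det J = 878.1850.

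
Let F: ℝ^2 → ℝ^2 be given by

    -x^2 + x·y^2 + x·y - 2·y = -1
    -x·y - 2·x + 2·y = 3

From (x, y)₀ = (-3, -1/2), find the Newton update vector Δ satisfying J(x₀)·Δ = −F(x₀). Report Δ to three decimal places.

(1.175, 0.252)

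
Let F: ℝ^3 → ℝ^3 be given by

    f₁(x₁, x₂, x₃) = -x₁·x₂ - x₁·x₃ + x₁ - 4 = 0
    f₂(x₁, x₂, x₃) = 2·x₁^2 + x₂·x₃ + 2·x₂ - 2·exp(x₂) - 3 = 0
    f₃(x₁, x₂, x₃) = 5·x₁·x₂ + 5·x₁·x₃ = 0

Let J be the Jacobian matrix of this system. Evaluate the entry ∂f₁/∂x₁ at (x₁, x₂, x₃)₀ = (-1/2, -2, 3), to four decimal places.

0.0000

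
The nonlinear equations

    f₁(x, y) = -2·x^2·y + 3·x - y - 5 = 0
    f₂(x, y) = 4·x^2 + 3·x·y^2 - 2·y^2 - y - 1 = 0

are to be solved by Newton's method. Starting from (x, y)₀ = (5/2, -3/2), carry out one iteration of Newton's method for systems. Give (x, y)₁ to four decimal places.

At (5/2, -3/2): F = (22.7500, 37.8750).
Jacobian J = [[-4·x·y + 3, -2·x^2 - 1], [8·x + 3·y^2, 6·x·y - 4·y - 1]].
At the point, J = [[18.0000, -13.5000], [26.7500, -17.5000]] (det J = 46.1250).
Solving J·Δ = −F gives Δ = (-2.4539, -1.5867).
Then the next iterate is (x, y)₁ = (0.0461, -3.0867).

(0.0461, -3.0867)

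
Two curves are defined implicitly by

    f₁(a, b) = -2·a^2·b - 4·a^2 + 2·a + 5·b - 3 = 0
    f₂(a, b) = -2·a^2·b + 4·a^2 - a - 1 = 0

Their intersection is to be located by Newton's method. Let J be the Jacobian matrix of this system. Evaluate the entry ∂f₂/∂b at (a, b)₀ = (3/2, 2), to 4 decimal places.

∂f₂/∂b = -2·a^2.
At (3/2, 2) this is -4.5000.

-4.5000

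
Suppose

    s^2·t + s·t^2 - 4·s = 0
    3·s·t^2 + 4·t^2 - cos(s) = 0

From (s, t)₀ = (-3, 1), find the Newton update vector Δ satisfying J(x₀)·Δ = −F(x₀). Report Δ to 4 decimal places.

(2.0629, 0.1888)

At (-3, 1): F = (18.0000, -4.010008).
Jacobian J = [[2·s·t + t^2 - 4, s^2 + 2·s·t], [3·t^2 + sin(s), 6·s·t + 8·t]].
At the point, J = [[-9.0000, 3.0000], [2.858880, -10.0000]] (det J = 81.423360).
Solving J·Δ = −F gives Δ = (2.0629, 0.1888).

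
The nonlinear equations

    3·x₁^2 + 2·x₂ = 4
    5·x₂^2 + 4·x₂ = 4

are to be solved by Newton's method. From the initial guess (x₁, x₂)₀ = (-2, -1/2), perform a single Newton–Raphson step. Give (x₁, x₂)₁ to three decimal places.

At (-2, -1/2): F = (7.000, -4.750).
Jacobian J = [[6·x₁, 2], [0, 10·x₂ + 4]].
At the point, J = [[-12.000, 2.000], [0.000, -1.000]] (det J = 12.000).
Solving J·Δ = −F gives Δ = (-0.208, -4.750).
Then the next iterate is (x₁, x₂)₁ = (-2.208, -5.250).

(-2.208, -5.250)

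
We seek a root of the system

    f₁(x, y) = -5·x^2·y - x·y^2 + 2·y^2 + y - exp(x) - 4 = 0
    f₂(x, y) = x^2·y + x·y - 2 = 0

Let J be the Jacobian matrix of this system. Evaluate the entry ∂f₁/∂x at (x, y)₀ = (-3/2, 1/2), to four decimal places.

7.0269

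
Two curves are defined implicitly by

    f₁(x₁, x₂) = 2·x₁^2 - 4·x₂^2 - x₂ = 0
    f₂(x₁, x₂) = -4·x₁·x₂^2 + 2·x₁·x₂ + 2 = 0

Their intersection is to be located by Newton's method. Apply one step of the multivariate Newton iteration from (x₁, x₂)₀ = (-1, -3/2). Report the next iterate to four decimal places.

(-0.5904, -0.8511)

At (-1, -3/2): F = (-5.5000, 14.0000).
Jacobian J = [[4·x₁, -8·x₂ - 1], [-4·x₂^2 + 2·x₂, -8·x₁·x₂ + 2·x₁]].
At the point, J = [[-4.0000, 11.0000], [-12.0000, -14.0000]] (det J = 188.0000).
Solving J·Δ = −F gives Δ = (0.4096, 0.6489).
Then the next iterate is (x₁, x₂)₁ = (-0.5904, -0.8511).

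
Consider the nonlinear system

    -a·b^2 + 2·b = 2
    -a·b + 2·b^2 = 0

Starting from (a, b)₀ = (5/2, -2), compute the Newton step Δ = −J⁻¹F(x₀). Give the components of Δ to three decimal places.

(-0.667, 1.111)

At (5/2, -2): F = (-16.000, 13.000).
Jacobian J = [[-b^2, -2·a·b + 2], [-b, -a + 4·b]].
At the point, J = [[-4.000, 12.000], [2.000, -10.500]] (det J = 18.000).
Solving J·Δ = −F gives Δ = (-0.667, 1.111).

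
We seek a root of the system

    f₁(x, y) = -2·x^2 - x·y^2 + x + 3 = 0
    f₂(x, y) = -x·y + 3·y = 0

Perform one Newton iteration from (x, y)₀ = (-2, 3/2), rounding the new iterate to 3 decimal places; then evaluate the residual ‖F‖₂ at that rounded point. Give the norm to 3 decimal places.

At (-2, 3/2): F = (-2.500, 7.500).
Jacobian J = [[-4·x - y^2 + 1, -2·x·y], [-y, -x + 3]].
At the point, J = [[6.750, 6.000], [-1.500, 5.000]] (det J = 42.750).
Solving J·Δ = −F gives Δ = (1.345, -1.096).
Then the next iterate is (x, y)₁ = (-0.655, 0.404).
Re-evaluating at (-0.655, 0.404): F = (1.59386, 1.47662), so ‖F‖₂ = 2.173.

2.173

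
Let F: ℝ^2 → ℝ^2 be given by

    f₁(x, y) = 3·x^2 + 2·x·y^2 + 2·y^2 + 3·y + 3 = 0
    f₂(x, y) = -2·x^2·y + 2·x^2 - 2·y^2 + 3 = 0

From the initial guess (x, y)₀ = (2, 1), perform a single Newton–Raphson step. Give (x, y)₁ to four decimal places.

(0.1964, 1.0833)

At (2, 1): F = (24.0000, 1.0000).
Jacobian J = [[6·x + 2·y^2, 4·x·y + 4·y + 3], [-4·x·y + 4·x, -2·x^2 - 4·y]].
At the point, J = [[14.0000, 15.0000], [0.0000, -12.0000]] (det J = -168.0000).
Solving J·Δ = −F gives Δ = (-1.8036, 0.0833).
Then the next iterate is (x, y)₁ = (0.1964, 1.0833).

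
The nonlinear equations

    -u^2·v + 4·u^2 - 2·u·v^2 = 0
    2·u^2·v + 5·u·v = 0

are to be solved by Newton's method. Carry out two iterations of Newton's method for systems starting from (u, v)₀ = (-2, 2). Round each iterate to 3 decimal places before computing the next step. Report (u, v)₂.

At (-2, 2): F = (24.000, -4.000).
Jacobian J = [[-2·u·v + 8·u - 2·v^2, -u^2 - 4·u·v], [4·u·v + 5·v, 2·u^2 + 5·u]].
At the point, J = [[-16.000, 12.000], [-6.000, -2.000]] (det J = 104.000).
Solving J·Δ = −F gives Δ = (0.000, -2.000).
Then the next iterate is (u, v)₁ = (-2.000, 0.000).
Round to (-2.000, 0.000) and repeat: F = (16.000, 0.000), J = [[-16.000, -4.000], [0.000, -2.000]].
Δ = (1.000, 0.000), so (u, v)₂ = (-1.000, 0.000).

(-1.000, 0.000)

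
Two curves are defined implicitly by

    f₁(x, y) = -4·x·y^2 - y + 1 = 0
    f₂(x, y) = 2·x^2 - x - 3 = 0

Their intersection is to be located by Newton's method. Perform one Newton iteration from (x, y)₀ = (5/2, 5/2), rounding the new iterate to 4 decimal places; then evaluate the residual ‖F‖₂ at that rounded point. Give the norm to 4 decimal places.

At (5/2, 5/2): F = (-64.0000, 7.0000).
Jacobian J = [[-4·y^2, -8·x·y - 1], [4·x - 1, 0]].
At the point, J = [[-25.0000, -51.0000], [9.0000, 0.0000]] (det J = 459.0000).
Solving J·Δ = −F gives Δ = (-0.7778, -0.8736).
Then the next iterate is (x, y)₁ = (1.7222, 1.6264).
Re-evaluating at (1.7222, 1.6264): F = (-18.848495, 1.209746), so ‖F‖₂ = 18.8873.

18.8873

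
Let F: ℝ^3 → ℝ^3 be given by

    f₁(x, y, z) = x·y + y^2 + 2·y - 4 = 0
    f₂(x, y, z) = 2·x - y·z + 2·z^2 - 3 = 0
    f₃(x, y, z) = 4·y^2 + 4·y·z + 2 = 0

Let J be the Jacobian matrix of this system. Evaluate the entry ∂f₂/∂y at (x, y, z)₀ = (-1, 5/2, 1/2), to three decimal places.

-0.500

∂f₂/∂y = -z.
At (-1, 5/2, 1/2) this is -0.500.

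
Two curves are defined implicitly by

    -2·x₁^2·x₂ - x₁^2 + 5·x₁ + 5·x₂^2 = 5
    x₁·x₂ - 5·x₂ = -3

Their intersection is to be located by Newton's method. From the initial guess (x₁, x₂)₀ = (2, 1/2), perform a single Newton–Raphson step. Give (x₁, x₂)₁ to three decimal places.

(1.071, 0.845)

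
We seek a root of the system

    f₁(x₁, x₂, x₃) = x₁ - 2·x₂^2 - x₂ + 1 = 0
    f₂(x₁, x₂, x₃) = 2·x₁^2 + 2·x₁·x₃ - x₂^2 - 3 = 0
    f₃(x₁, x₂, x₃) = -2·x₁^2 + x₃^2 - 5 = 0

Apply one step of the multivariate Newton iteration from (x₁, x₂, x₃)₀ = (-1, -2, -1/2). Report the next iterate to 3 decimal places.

(-0.047, -1.279, -3.439)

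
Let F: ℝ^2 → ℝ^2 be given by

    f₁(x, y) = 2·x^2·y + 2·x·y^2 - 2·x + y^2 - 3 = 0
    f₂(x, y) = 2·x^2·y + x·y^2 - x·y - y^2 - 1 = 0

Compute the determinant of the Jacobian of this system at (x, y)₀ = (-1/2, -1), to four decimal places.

J = [[4·x·y + 2·y^2 - 2, 2·x^2 + 4·x·y + 2·y], [4·x·y + y^2 - y, 2·x^2 + 2·x·y - x - 2·y]].
At the point, J = [[2.0000, 0.5000], [4.0000, 4.0000]].
det J = 6.0000.

6.0000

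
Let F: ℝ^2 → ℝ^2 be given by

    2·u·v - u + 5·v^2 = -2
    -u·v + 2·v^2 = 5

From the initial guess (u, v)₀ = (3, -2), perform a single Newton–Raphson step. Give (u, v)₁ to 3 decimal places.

(2.410, -1.289)

At (3, -2): F = (7.000, 9.000).
Jacobian J = [[2·v - 1, 2·u + 10·v], [-v, -u + 4·v]].
At the point, J = [[-5.000, -14.000], [2.000, -11.000]] (det J = 83.000).
Solving J·Δ = −F gives Δ = (-0.590, 0.711).
Then the next iterate is (u, v)₁ = (2.410, -1.289).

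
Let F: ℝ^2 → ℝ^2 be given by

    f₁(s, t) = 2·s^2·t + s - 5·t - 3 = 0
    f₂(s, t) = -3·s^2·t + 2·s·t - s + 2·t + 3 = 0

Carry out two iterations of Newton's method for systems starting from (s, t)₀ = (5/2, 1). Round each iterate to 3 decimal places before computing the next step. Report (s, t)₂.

(3.157, 0.025)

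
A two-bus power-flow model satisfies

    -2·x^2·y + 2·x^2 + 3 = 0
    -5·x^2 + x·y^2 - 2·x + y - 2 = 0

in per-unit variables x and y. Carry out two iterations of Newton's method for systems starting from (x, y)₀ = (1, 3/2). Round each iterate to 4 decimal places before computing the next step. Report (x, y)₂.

(0.9921, 2.5244)

At (1, 3/2): F = (2.0000, -5.2500).
Jacobian J = [[-4·x·y + 4·x, -2·x^2], [-10·x + y^2 - 2, 2·x·y + 1]].
At the point, J = [[-2.0000, -2.0000], [-9.7500, 4.0000]] (det J = -27.5000).
Solving J·Δ = −F gives Δ = (-0.0909, 1.0909).
Then the next iterate is (x, y)₁ = (0.9091, 2.5909).
Round to (0.9091, 2.5909) and repeat: F = (0.370361, 0.742959), J = [[-5.785149, -1.652926], [-4.378237, 5.710774]].
Δ = (0.0830, -0.0665), so (x, y)₂ = (0.9921, 2.5244).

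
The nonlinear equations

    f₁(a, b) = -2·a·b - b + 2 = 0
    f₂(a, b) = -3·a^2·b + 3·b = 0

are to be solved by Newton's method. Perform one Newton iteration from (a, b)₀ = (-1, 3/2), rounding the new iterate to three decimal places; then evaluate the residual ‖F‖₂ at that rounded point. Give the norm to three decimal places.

0.000

At (-1, 3/2): F = (3.500, 0.000).
Jacobian J = [[-2·b, -2·a - 1], [-6·a·b, -3·a^2 + 3]].
At the point, J = [[-3.000, 1.000], [9.000, 0.000]] (det J = -9.000).
Solving J·Δ = −F gives Δ = (0.000, -3.500).
Then the next iterate is (a, b)₁ = (-1.000, -2.000).
Re-evaluating at (-1.000, -2.000): F = (0.000, 0.000), so ‖F‖₂ = 0.000.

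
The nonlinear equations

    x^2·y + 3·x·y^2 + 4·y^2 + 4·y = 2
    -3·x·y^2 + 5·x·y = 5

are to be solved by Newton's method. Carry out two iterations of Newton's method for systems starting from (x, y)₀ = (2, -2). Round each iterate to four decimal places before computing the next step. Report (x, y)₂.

(-0.3739, -1.5305)

At (2, -2): F = (22.0000, -49.0000).
Jacobian J = [[2·x·y + 3·y^2, x^2 + 6·x·y + 8·y + 4], [-3·y^2 + 5·y, -6·x·y + 5·x]].
At the point, J = [[4.0000, -32.0000], [-22.0000, 34.0000]] (det J = -568.0000).
Solving J·Δ = −F gives Δ = (-1.4437, 0.5070).
Then the next iterate is (x, y)₁ = (0.5563, -1.4930).
Round to (0.5563, -1.4930) and repeat: F = (4.202218, -12.872839), J = [[5.026035, -12.617866], [-14.152147, 7.764835]].
Δ = (-0.9302, -0.0375), so (x, y)₂ = (-0.3739, -1.5305).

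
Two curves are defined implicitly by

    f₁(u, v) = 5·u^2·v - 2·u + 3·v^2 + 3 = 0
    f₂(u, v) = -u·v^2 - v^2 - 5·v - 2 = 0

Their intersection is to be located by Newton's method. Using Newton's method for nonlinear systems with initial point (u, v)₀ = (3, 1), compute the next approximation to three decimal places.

(2.923, 0.160)

At (3, 1): F = (45.000, -11.000).
Jacobian J = [[10·u·v - 2, 5·u^2 + 6·v], [-v^2, -2·u·v - 2·v - 5]].
At the point, J = [[28.000, 51.000], [-1.000, -13.000]] (det J = -313.000).
Solving J·Δ = −F gives Δ = (-0.077, -0.840).
Then the next iterate is (u, v)₁ = (2.923, 0.160).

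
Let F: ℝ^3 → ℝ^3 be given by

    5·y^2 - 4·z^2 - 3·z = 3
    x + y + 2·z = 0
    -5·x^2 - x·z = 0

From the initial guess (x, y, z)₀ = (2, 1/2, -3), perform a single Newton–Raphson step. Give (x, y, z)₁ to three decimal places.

At (2, 1/2, -3): F = (-28.750, -3.500, -14.000).
Jacobian J = [[0, 10·y, -8·z - 3], [1, 1, 2], [-10·x - z, 0, -x]].
At the point, J = [[0.000, 5.000, 21.000], [1.000, 1.000, 2.000], [-17.000, 0.000, -2.000]] (det J = 197.000).
Solving J·Δ = −F gives Δ = (-0.896, 3.165, 0.615).
Then the next iterate is (x, y, z)₁ = (1.104, 3.665, -2.385).

(1.104, 3.665, -2.385)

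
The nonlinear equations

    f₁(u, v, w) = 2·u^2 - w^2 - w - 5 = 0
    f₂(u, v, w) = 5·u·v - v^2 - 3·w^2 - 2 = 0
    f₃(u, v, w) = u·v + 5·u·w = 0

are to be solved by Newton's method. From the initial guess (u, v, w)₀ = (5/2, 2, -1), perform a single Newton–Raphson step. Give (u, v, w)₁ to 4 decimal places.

(1.6816, 0.5976, -0.3159)

At (5/2, 2, -1): F = (7.5000, 16.0000, -7.5000).
Jacobian J = [[4·u, 0, -2·w - 1], [5·v, 5·u - 2·v, -6·w], [v + 5·w, u, 5·u]].
At the point, J = [[10.0000, 0.0000, 1.0000], [10.0000, 8.5000, 6.0000], [-3.0000, 2.5000, 12.5000]] (det J = 963.0000).
Solving J·Δ = −F gives Δ = (-0.8184, -1.4024, 0.6841).
Then the next iterate is (u, v, w)₁ = (1.6816, 0.5976, -0.3159).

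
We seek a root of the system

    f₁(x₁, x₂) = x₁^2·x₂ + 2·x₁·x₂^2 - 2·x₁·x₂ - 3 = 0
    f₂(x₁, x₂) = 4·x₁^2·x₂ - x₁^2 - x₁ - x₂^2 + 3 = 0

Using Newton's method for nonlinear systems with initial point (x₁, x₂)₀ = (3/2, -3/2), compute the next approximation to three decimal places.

(0.926, -1.176)

At (3/2, -3/2): F = (4.875, -16.500).
Jacobian J = [[2·x₁·x₂ + 2·x₂^2 - 2·x₂, x₁^2 + 4·x₁·x₂ - 2·x₁], [8·x₁·x₂ - 2·x₁ - 1, 4·x₁^2 - 2·x₂]].
At the point, J = [[3.000, -9.750], [-22.000, 12.000]] (det J = -178.500).
Solving J·Δ = −F gives Δ = (-0.574, 0.324).
Then the next iterate is (x₁, x₂)₁ = (0.926, -1.176).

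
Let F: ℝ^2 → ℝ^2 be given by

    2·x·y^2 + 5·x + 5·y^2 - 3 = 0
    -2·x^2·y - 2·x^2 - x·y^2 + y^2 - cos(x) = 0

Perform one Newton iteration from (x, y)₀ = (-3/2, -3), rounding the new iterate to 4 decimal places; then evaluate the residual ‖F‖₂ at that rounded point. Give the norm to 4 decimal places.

8.4246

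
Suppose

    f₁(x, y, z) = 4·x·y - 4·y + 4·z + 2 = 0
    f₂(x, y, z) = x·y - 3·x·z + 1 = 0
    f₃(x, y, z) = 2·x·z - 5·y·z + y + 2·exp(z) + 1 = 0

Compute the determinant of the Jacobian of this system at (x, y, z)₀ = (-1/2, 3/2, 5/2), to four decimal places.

J = [[4·y, 4·x - 4, 4], [y - 3·z, x, -3·x], [2·z, -5·z + 1, 2·x - 5·y + 2·exp(z)]].
At the point, J = [[6.0000, -6.0000, 4.0000], [-6.0000, -0.5000, 1.5000], [5.0000, -11.5000, 15.864988]].
det J = -274.2345.

-274.2345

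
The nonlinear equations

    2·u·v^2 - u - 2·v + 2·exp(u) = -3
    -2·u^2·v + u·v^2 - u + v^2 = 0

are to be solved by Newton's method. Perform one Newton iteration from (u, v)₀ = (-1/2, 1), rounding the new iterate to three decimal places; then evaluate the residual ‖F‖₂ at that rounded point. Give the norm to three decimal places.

At (-1/2, 1): F = (1.71306, 0.500).
Jacobian J = [[2·v^2 + 2·exp(u) - 1, 4·u·v - 2], [-4·u·v + v^2 - 1, -2·u^2 + 2·u·v + 2·v]].
At the point, J = [[2.21306, -4.000], [2.000, 0.500]] (det J = 9.10653).
Solving J·Δ = −F gives Δ = (-0.314, 0.255).
Then the next iterate is (u, v)₁ = (-0.814, 1.255).
Re-evaluating at (-0.814, 1.255): F = (-0.37398, -0.55616), so ‖F‖₂ = 0.670.

0.670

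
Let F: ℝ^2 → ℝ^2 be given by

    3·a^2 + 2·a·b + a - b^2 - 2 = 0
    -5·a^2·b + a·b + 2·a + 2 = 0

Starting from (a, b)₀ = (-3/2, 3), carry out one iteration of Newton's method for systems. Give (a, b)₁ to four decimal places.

(-1.1526, 1.2839)

At (-3/2, 3): F = (-14.7500, -39.2500).
Jacobian J = [[6·a + 2·b + 1, 2·a - 2·b], [-10·a·b + b + 2, -5·a^2 + a]].
At the point, J = [[-2.0000, -9.0000], [50.0000, -12.7500]] (det J = 475.5000).
Solving J·Δ = −F gives Δ = (0.3474, -1.7161).
Then the next iterate is (a, b)₁ = (-1.1526, 1.2839).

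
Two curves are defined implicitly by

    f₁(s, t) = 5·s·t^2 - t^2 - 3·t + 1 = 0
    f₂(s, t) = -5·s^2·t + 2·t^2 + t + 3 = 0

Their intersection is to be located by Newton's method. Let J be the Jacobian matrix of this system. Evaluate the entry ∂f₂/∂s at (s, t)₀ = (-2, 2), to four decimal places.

∂f₂/∂s = -10·s·t.
At (-2, 2) this is 40.0000.

40.0000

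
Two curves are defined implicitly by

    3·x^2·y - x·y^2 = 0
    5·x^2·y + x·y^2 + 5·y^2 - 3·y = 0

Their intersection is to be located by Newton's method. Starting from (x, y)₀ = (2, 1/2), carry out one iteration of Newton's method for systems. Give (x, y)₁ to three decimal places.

At (2, 1/2): F = (5.500, 10.250).
Jacobian J = [[6·x·y - y^2, 3·x^2 - 2·x·y], [10·x·y + y^2, 5·x^2 + 2·x·y + 10·y - 3]].
At the point, J = [[5.750, 10.000], [10.250, 24.000]] (det J = 35.500).
Solving J·Δ = −F gives Δ = (-0.831, -0.072).
Then the next iterate is (x, y)₁ = (1.169, 0.428).

(1.169, 0.428)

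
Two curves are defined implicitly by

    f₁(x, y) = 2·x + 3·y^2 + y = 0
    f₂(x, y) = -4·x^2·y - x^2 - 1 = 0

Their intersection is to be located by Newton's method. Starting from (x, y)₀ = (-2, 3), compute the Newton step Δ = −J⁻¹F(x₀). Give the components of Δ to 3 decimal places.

At (-2, 3): F = (26.000, -53.000).
Jacobian J = [[2, 6·y + 1], [-8·x·y - 2·x, -4·x^2]].
At the point, J = [[2.000, 19.000], [52.000, -16.000]] (det J = -1020.000).
Solving J·Δ = −F gives Δ = (0.579, -1.429).

(0.579, -1.429)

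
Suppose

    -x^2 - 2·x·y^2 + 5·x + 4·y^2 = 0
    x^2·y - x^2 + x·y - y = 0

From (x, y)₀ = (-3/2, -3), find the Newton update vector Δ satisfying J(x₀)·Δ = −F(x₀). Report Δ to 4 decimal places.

(0.2006, 1.2201)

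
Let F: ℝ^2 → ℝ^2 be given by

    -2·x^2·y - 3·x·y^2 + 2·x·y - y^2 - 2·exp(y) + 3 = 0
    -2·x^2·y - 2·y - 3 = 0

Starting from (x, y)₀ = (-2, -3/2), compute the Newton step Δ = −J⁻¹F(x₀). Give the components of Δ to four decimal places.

At (-2, -3/2): F = (31.803740, 12.0000).
Jacobian J = [[-4·x·y - 3·y^2 + 2·y, -2·x^2 - 6·x·y + 2·x - 2·y - 2·exp(y)], [-4·x·y, -2·x^2 - 2]].
At the point, J = [[-21.7500, -27.446260], [-12.0000, -10.0000]] (det J = -111.855124).
Solving J·Δ = −F gives Δ = (0.1012, 1.0786).

(0.1012, 1.0786)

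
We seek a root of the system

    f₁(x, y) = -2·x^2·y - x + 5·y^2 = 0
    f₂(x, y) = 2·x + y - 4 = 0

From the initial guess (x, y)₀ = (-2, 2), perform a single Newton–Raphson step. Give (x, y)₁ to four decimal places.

(6.6667, -9.3333)

At (-2, 2): F = (6.0000, -6.0000).
Jacobian J = [[-4·x·y - 1, -2·x^2 + 10·y], [2, 1]].
At the point, J = [[15.0000, 12.0000], [2.0000, 1.0000]] (det J = -9.0000).
Solving J·Δ = −F gives Δ = (8.6667, -11.3333).
Then the next iterate is (x, y)₁ = (6.6667, -9.3333).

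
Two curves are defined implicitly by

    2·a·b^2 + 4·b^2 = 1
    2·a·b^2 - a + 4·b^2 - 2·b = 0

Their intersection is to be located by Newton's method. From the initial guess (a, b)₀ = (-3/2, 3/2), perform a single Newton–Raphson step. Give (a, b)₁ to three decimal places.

At (-3/2, 3/2): F = (1.250, 0.750).
Jacobian J = [[2·b^2, 4·a·b + 8·b], [2·b^2 - 1, 4·a·b + 8·b - 2]].
At the point, J = [[4.500, 3.000], [3.500, 1.000]] (det J = -6.000).
Solving J·Δ = −F gives Δ = (-0.167, -0.167).
Then the next iterate is (a, b)₁ = (-1.667, 1.333).

(-1.667, 1.333)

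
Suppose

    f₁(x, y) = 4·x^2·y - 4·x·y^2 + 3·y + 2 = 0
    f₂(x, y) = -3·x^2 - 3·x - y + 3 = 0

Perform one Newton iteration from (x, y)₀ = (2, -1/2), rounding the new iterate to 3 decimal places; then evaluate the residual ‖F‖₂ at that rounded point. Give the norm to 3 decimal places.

3.651

At (2, -1/2): F = (-9.500, -14.500).
Jacobian J = [[8·x·y - 4·y^2, 4·x^2 - 8·x·y + 3], [-6·x - 3, -1]].
At the point, J = [[-9.000, 27.000], [-15.000, -1.000]] (det J = 414.000).
Solving J·Δ = −F gives Δ = (-0.969, 0.029).
Then the next iterate is (x, y)₁ = (1.031, -0.471).
Re-evaluating at (1.031, -0.471): F = (-2.33049, -2.81088), so ‖F‖₂ = 3.651.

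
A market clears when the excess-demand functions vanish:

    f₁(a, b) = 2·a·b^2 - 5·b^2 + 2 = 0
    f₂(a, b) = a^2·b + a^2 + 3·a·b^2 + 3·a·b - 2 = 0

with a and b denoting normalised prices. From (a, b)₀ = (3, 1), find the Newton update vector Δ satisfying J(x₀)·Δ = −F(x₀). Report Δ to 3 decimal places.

(-1.111, -0.389)

At (3, 1): F = (3.000, 34.000).
Jacobian J = [[2·b^2, 4·a·b - 10·b], [2·a·b + 2·a + 3·b^2 + 3·b, a^2 + 6·a·b + 3·a]].
At the point, J = [[2.000, 2.000], [18.000, 36.000]] (det J = 36.000).
Solving J·Δ = −F gives Δ = (-1.111, -0.389).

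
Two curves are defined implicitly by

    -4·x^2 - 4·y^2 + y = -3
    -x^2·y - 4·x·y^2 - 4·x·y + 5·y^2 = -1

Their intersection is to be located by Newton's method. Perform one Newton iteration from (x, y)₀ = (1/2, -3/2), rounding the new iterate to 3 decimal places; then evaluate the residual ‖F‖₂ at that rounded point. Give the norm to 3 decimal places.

7.432

At (1/2, -3/2): F = (-8.500, 11.125).
Jacobian J = [[-8·x, -8·y + 1], [-2·x·y - 4·y^2 - 4·y, -x^2 - 8·x·y - 4·x + 10·y]].
At the point, J = [[-4.000, 13.000], [-1.500, -11.250]] (det J = 64.500).
Solving J·Δ = −F gives Δ = (0.760, 0.888).
Then the next iterate is (x, y)₁ = (1.260, -0.612).
Re-evaluating at (1.260, -0.612): F = (-5.46058, 5.04111), so ‖F‖₂ = 7.432.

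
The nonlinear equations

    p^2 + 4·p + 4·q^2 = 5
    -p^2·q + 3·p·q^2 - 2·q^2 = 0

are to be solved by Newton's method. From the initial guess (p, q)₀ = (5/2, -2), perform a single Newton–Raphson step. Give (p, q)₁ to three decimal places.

At (5/2, -2): F = (27.250, 34.500).
Jacobian J = [[2·p + 4, 8·q], [-2·p·q + 3·q^2, -p^2 + 6·p·q - 4·q]].
At the point, J = [[9.000, -16.000], [22.000, -28.250]] (det J = 97.750).
Solving J·Δ = −F gives Δ = (2.228, 2.957).
Then the next iterate is (p, q)₁ = (4.728, 0.957).

(4.728, 0.957)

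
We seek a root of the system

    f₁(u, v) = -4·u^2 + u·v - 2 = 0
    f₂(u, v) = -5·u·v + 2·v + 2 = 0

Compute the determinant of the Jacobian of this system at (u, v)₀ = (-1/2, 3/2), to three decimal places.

21.000

J = [[-8·u + v, u], [-5·v, -5·u + 2]].
At the point, J = [[5.500, -0.500], [-7.500, 4.500]].
det J = 21.000.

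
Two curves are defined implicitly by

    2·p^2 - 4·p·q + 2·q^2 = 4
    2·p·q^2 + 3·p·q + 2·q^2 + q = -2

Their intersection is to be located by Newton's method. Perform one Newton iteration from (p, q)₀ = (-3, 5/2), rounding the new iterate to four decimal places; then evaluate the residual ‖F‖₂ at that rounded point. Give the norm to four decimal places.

At (-3, 5/2): F = (56.5000, -43.0000).
Jacobian J = [[4·p - 4·q, -4·p + 4·q], [2·q^2 + 3·q, 4·p·q + 3·p + 4·q + 1]].
At the point, J = [[-22.0000, 22.0000], [20.0000, -28.0000]] (det J = 176.0000).
Solving J·Δ = −F gives Δ = (3.6136, 1.0455).
Then the next iterate is (p, q)₁ = (0.6136, 3.5455).
Re-evaluating at (0.6136, 3.5455): F = (13.192075, 52.639801), so ‖F‖₂ = 54.2677.

54.2677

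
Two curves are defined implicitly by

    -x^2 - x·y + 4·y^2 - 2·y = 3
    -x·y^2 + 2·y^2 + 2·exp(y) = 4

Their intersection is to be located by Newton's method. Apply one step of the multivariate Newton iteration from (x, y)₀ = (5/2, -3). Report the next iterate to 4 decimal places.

(2.0636, -1.5571)

At (5/2, -3): F = (40.2500, -8.400426).
Jacobian J = [[-2·x - y, -x + 8·y - 2], [-y^2, -2·x·y + 4·y + 2·exp(y)]].
At the point, J = [[-2.0000, -28.5000], [-9.0000, 3.099574]] (det J = -262.699148).
Solving J·Δ = −F gives Δ = (-0.4364, 1.4429).
Then the next iterate is (x, y)₁ = (2.0636, -1.5571).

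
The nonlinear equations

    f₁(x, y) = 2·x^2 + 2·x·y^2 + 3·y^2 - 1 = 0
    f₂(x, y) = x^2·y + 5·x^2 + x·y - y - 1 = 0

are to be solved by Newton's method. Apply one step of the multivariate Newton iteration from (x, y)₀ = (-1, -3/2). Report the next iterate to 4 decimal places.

(-0.4904, -0.3317)

At (-1, -3/2): F = (3.2500, 5.5000).
Jacobian J = [[4·x + 2·y^2, 4·x·y + 6·y], [2·x·y + 10·x + y, x^2 + x - 1]].
At the point, J = [[0.5000, -3.0000], [-8.5000, -1.0000]] (det J = -26.0000).
Solving J·Δ = −F gives Δ = (0.5096, 1.1683).
Then the next iterate is (x, y)₁ = (-0.4904, -0.3317).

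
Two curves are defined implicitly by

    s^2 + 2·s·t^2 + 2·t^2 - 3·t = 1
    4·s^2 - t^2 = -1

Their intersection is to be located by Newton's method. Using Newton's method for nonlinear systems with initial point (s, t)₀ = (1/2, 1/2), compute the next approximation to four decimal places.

At (1/2, 1/2): F = (-1.5000, 1.7500).
Jacobian J = [[2·s + 2·t^2, 4·s·t + 4·t - 3], [8·s, -2·t]].
At the point, J = [[1.5000, 0.0000], [4.0000, -1.0000]] (det J = -1.5000).
Solving J·Δ = −F gives Δ = (1.0000, 5.7500).
Then the next iterate is (s, t)₁ = (1.5000, 6.2500).

(1.5000, 6.2500)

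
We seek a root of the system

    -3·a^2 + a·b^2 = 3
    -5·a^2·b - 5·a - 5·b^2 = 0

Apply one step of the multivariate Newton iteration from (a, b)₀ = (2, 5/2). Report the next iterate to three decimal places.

(0.733, 2.021)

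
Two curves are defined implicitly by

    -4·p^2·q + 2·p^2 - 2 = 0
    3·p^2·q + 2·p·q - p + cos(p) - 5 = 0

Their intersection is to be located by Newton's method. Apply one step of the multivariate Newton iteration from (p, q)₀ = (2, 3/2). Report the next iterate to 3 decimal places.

At (2, 3/2): F = (-18.000, 16.58385).
Jacobian J = [[-8·p·q + 4·p, -4·p^2], [6·p·q + 2·q - sin(p) - 1, 3·p^2 + 2·p]].
At the point, J = [[-16.000, -16.000], [19.09070, 16.000]] (det J = 49.45124).
Solving J·Δ = −F gives Δ = (0.458, -1.583).
Then the next iterate is (p, q)₁ = (2.458, -0.083).

(2.458, -0.083)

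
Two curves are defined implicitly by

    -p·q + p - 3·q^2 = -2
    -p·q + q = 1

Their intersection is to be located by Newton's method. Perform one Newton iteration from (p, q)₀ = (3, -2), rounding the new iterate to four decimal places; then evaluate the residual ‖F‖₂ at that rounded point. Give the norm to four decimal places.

0.5014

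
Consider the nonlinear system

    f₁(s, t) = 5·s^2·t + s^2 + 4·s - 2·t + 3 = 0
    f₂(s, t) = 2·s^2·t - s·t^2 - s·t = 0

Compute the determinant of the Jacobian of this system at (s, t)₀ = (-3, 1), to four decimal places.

J = [[10·s·t + 2·s + 4, 5·s^2 - 2], [4·s·t - t^2 - t, 2·s^2 - 2·s·t - s]].
At the point, J = [[-32.0000, 43.0000], [-14.0000, 27.0000]].
det J = -262.0000.

-262.0000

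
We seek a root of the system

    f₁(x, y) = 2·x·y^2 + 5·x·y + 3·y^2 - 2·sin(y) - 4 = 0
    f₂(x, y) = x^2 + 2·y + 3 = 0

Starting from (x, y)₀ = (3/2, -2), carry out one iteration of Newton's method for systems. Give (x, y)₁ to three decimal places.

(0.727, -1.466)

At (3/2, -2): F = (6.81859, 1.250).
Jacobian J = [[2·y^2 + 5·y, 4·x·y + 5·x + 6·y - 2·cos(y)], [2·x, 2]].
At the point, J = [[-2.000, -15.66771], [3.000, 2.000]] (det J = 43.00312).
Solving J·Δ = −F gives Δ = (-0.773, 0.534).
Then the next iterate is (x, y)₁ = (0.727, -1.466).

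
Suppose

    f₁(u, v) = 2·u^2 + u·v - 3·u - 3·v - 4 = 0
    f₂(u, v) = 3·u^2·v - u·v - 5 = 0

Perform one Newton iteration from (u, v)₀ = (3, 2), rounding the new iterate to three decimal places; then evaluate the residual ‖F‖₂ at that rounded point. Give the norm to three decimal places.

9.433

At (3, 2): F = (5.000, 43.000).
Jacobian J = [[4·u + v - 3, u - 3], [6·u·v - v, 3·u^2 - u]].
At the point, J = [[11.000, 0.000], [34.000, 24.000]] (det J = 264.000).
Solving J·Δ = −F gives Δ = (-0.455, -1.148).
Then the next iterate is (u, v)₁ = (2.545, 0.852).
Re-evaluating at (2.545, 0.852): F = (0.93139, 9.38694), so ‖F‖₂ = 9.433.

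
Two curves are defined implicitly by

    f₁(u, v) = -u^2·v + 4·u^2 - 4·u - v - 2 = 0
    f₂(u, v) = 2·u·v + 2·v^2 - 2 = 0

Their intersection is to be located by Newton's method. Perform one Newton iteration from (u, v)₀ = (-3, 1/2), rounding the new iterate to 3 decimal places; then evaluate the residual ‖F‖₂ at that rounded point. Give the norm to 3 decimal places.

At (-3, 1/2): F = (41.000, -4.500).
Jacobian J = [[-2·u·v + 8·u - 4, -u^2 - 1], [2·v, 2·u + 4·v]].
At the point, J = [[-25.000, -10.000], [1.000, -4.000]] (det J = 110.000).
Solving J·Δ = −F gives Δ = (1.900, -0.650).
Then the next iterate is (u, v)₁ = (-1.100, -0.150).
Re-evaluating at (-1.100, -0.150): F = (7.57150, -1.625), so ‖F‖₂ = 7.744.

7.744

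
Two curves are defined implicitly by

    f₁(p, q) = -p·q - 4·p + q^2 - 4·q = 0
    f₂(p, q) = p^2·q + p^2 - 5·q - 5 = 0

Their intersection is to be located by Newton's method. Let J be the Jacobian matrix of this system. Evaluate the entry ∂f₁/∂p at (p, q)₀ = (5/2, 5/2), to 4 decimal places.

-6.5000

∂f₁/∂p = -q - 4.
At (5/2, 5/2) this is -6.5000.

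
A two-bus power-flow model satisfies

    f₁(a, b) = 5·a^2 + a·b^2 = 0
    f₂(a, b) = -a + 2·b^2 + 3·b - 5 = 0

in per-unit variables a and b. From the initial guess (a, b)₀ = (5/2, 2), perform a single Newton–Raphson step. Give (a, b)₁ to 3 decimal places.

(1.318, 1.302)

At (5/2, 2): F = (41.250, 6.500).
Jacobian J = [[10·a + b^2, 2·a·b], [-1, 4·b + 3]].
At the point, J = [[29.000, 10.000], [-1.000, 11.000]] (det J = 329.000).
Solving J·Δ = −F gives Δ = (-1.182, -0.698).
Then the next iterate is (a, b)₁ = (1.318, 1.302).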